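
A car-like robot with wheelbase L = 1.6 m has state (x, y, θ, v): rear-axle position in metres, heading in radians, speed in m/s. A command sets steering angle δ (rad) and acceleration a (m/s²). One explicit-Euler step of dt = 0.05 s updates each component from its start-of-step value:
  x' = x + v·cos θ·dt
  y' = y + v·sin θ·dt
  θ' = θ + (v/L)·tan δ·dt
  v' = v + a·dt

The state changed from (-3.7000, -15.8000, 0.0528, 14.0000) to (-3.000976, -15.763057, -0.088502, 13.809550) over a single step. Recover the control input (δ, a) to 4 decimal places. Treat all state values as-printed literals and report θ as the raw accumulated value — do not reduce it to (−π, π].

δ = -0.3124, a = -3.8090

a = (v'−v)/dt = (-0.190450)/0.05 = -3.8090
Δθ = θ'−θ = -0.141302;  (v·dt/L) = 14.0000·0.05/1.6 = 0.437500
tan δ = Δθ·L/(v·dt) = -0.322976  →  δ = -0.3124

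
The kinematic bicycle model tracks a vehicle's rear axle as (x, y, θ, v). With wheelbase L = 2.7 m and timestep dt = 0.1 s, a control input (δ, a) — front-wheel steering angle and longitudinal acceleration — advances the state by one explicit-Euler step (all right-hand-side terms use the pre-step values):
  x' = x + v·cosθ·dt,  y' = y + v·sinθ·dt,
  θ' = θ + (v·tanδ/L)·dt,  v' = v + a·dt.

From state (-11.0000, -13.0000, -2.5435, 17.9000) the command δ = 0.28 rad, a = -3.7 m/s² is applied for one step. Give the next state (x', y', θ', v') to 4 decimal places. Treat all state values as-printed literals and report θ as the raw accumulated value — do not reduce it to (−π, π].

(-12.4793, -14.0079, -2.3529, 17.5300)

x' = -11.0000 + 17.9000·cos(-2.5435)·0.1 = -12.4793
y' = -13.0000 + 17.9000·sin(-2.5435)·0.1 = -14.0079
θ' = -2.5435 + (17.9000/2.7)·tan(0.28)·0.1 = -2.3529
v' = 17.9000 − 3.7000·0.1 = 17.5300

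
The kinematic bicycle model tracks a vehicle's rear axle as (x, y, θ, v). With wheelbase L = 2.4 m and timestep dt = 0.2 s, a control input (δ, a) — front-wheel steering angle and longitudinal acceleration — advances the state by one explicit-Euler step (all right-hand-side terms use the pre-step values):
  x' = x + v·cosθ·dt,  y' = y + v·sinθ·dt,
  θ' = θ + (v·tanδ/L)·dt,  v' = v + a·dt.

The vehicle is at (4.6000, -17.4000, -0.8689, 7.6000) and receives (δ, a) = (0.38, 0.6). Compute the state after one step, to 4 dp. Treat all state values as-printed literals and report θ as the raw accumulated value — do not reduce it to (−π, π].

(5.5814, -18.5607, -0.6159, 7.7200)

x' = 4.6000 + 7.6000·cos(-0.8689)·0.2 = 5.5814
y' = -17.4000 + 7.6000·sin(-0.8689)·0.2 = -18.5607
θ' = -0.8689 + (7.6000/2.4)·tan(0.38)·0.2 = -0.6159
v' = 7.6000 + 0.6000·0.2 = 7.7200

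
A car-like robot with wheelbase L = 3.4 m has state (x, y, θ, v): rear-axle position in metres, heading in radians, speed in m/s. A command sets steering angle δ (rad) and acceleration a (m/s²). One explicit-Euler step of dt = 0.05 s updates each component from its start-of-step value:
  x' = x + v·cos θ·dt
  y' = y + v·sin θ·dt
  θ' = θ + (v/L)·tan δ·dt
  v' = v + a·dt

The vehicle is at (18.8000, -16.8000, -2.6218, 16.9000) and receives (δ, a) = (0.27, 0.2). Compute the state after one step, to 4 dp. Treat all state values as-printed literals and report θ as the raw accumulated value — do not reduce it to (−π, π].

(18.0666, -17.2197, -2.5530, 16.9100)

x' = 18.8000 + 16.9000·cos(-2.6218)·0.05 = 18.0666
y' = -16.8000 + 16.9000·sin(-2.6218)·0.05 = -17.2197
θ' = -2.6218 + (16.9000/3.4)·tan(0.27)·0.05 = -2.5530
v' = 16.9000 + 0.2000·0.05 = 16.9100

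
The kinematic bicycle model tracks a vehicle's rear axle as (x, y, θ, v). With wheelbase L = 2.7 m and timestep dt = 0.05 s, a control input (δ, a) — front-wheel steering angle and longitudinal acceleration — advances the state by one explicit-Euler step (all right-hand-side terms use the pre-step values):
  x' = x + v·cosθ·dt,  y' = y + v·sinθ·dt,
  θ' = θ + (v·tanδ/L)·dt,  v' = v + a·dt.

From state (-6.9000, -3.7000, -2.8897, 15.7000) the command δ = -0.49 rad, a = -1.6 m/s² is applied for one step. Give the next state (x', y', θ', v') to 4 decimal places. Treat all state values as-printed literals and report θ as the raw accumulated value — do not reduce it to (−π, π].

(-7.6602, -3.8957, -3.0448, 15.6200)

x' = -6.9000 + 15.7000·cos(-2.8897)·0.05 = -7.6602
y' = -3.7000 + 15.7000·sin(-2.8897)·0.05 = -3.8957
θ' = -2.8897 + (15.7000/2.7)·tan(-0.49)·0.05 = -3.0448
v' = 15.7000 − 1.6000·0.05 = 15.6200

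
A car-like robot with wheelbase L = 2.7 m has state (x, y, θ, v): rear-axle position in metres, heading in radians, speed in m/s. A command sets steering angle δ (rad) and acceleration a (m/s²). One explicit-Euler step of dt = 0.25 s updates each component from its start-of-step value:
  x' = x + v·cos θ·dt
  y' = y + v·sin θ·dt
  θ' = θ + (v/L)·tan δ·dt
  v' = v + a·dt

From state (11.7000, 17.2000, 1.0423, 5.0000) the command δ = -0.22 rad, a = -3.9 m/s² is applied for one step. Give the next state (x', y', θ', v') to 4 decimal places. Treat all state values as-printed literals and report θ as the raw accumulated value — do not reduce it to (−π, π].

(12.3303, 18.2795, 0.9388, 4.0250)

x' = 11.7000 + 5.0000·cos(1.0423)·0.25 = 12.3303
y' = 17.2000 + 5.0000·sin(1.0423)·0.25 = 18.2795
θ' = 1.0423 + (5.0000/2.7)·tan(-0.22)·0.25 = 0.9388
v' = 5.0000 − 3.9000·0.25 = 4.0250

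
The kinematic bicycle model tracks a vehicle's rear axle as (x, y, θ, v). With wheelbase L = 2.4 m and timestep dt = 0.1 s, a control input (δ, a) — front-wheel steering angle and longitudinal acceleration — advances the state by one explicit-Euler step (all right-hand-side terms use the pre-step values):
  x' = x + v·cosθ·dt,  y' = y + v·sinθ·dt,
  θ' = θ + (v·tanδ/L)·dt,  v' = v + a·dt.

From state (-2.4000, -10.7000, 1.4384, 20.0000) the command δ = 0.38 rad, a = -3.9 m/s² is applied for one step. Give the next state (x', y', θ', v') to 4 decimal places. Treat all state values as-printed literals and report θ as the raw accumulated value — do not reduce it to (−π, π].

(-2.1360, -8.7175, 1.7712, 19.6100)

x' = -2.4000 + 20.0000·cos(1.4384)·0.1 = -2.1360
y' = -10.7000 + 20.0000·sin(1.4384)·0.1 = -8.7175
θ' = 1.4384 + (20.0000/2.4)·tan(0.38)·0.1 = 1.7712
v' = 20.0000 − 3.9000·0.1 = 19.6100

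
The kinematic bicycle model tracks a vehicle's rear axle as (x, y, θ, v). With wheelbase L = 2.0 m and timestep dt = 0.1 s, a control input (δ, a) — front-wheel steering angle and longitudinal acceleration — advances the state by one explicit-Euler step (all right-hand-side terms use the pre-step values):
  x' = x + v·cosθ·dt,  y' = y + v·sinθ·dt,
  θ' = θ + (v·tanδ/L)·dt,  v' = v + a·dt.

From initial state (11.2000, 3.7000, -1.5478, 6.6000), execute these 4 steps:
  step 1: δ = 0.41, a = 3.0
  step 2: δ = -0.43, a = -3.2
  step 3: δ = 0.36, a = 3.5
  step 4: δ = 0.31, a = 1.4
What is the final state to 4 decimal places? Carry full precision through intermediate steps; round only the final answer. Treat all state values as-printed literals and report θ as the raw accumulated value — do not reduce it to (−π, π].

(11.4261, 1.0148, -1.3278, 7.0700)

after step 1 (δ=0.41, a=3.0): (11.215176, 3.040175, -1.404372, 6.900000)
after step 2 (δ=-0.43, a=-3.2): (11.329480, 2.359708, -1.562596, 6.580000)
after step 3 (δ=0.36, a=3.5): (11.334876, 1.701730, -1.438759, 6.930000)
after step 4 (δ=0.31, a=1.4): (11.426112, 1.014762, -1.327766, 7.070000)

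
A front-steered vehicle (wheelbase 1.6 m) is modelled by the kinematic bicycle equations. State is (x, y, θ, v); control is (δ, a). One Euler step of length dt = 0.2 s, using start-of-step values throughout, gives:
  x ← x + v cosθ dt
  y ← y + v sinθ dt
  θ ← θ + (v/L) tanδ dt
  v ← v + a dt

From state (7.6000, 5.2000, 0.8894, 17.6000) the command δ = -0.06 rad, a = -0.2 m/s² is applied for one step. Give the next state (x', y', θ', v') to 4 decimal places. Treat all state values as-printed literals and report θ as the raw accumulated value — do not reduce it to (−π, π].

x' = 7.6000 + 17.6000·cos(0.8894)·0.2 = 9.8172
y' = 5.2000 + 17.6000·sin(0.8894)·0.2 = 7.9340
θ' = 0.8894 + (17.6000/1.6)·tan(-0.06)·0.2 = 0.7572
v' = 17.6000 − 0.2000·0.2 = 17.5600

(9.8172, 7.9340, 0.7572, 17.5600)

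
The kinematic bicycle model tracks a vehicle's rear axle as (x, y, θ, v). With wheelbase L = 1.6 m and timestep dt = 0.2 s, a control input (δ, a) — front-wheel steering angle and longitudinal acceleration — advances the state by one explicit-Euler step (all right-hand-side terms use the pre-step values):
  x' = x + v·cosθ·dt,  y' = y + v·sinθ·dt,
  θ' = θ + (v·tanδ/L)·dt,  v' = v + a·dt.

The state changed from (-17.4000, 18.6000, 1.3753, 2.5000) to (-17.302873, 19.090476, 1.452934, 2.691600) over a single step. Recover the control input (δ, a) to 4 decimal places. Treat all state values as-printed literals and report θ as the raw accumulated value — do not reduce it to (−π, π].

δ = 0.2435, a = 0.9580

a = (v'−v)/dt = (0.191600)/0.2 = 0.9580
Δθ = θ'−θ = 0.077634;  (v·dt/L) = 2.5000·0.2/1.6 = 0.312500
tan δ = Δθ·L/(v·dt) = 0.248429  →  δ = 0.2435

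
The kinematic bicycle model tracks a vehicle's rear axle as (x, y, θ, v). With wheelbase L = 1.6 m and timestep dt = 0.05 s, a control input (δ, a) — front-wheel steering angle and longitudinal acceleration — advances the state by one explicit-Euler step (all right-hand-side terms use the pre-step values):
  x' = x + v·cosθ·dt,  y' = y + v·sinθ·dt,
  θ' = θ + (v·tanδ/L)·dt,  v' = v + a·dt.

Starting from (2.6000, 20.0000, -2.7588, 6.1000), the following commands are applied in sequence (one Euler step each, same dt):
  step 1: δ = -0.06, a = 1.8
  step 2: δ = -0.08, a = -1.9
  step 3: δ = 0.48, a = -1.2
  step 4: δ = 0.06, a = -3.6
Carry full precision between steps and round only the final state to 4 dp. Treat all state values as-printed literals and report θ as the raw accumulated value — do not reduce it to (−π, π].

(1.4720, 19.5350, -2.6753, 5.8550)

after step 1 (δ=-0.06, a=1.8): (2.317074, 19.886079, -2.770251, 6.190000)
after step 2 (δ=-0.08, a=-1.9): (2.028669, 19.773772, -2.785759, 6.095000)
after step 3 (δ=0.48, a=-1.2): (1.743010, 19.667606, -2.686599, 6.035000)
after step 4 (δ=0.06, a=-3.6): (1.471959, 19.535000, -2.675270, 5.855000)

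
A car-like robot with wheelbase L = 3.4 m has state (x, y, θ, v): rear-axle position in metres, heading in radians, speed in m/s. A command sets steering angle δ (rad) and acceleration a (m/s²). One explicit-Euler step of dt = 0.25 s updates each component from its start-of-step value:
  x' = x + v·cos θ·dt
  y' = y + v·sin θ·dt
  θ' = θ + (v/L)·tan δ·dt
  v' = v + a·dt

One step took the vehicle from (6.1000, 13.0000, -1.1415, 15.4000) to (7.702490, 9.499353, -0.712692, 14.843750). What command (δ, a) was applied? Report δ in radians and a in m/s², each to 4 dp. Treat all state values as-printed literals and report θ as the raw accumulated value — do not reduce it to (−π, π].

δ = 0.3620, a = -2.2250

a = (v'−v)/dt = (-0.556250)/0.25 = -2.2250
Δθ = θ'−θ = 0.428808;  (v·dt/L) = 15.4000·0.25/3.4 = 1.132353
tan δ = Δθ·L/(v·dt) = 0.378688  →  δ = 0.3620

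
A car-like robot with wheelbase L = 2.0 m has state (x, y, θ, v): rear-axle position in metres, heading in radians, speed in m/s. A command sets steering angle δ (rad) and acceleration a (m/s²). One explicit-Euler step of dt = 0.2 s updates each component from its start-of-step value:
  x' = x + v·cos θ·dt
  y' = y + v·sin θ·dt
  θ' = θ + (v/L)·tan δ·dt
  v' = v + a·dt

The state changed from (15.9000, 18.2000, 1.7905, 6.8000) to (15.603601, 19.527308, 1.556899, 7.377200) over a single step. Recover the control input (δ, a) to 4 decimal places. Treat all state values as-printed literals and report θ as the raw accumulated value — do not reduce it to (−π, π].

δ = -0.3309, a = 2.8860

a = (v'−v)/dt = (0.577200)/0.2 = 2.8860
Δθ = θ'−θ = -0.233601;  (v·dt/L) = 6.8000·0.2/2.0 = 0.680000
tan δ = Δθ·L/(v·dt) = -0.343531  →  δ = -0.3309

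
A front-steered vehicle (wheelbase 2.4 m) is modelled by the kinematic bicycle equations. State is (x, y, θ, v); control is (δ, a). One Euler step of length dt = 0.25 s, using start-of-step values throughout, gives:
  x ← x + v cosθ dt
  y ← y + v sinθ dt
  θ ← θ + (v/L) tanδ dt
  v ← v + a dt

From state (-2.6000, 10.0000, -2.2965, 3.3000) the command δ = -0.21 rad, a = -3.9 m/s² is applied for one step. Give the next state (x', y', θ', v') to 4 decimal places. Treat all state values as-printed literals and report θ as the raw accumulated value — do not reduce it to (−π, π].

(-3.1475, 9.3829, -2.3698, 2.3250)

x' = -2.6000 + 3.3000·cos(-2.2965)·0.25 = -3.1475
y' = 10.0000 + 3.3000·sin(-2.2965)·0.25 = 9.3829
θ' = -2.2965 + (3.3000/2.4)·tan(-0.21)·0.25 = -2.3698
v' = 3.3000 − 3.9000·0.25 = 2.3250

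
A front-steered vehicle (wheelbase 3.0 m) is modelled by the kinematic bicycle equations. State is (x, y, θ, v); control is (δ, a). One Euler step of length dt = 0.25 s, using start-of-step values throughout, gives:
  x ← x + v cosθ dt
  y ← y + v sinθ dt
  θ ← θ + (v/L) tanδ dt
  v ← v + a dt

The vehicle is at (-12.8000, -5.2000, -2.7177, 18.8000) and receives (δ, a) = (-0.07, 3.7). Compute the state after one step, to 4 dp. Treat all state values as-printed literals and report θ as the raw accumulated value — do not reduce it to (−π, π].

x' = -12.8000 + 18.8000·cos(-2.7177)·0.25 = -17.0840
y' = -5.2000 + 18.8000·sin(-2.7177)·0.25 = -7.1332
θ' = -2.7177 + (18.8000/3.0)·tan(-0.07)·0.25 = -2.8275
v' = 18.8000 + 3.7000·0.25 = 19.7250

(-17.0840, -7.1332, -2.8275, 19.7250)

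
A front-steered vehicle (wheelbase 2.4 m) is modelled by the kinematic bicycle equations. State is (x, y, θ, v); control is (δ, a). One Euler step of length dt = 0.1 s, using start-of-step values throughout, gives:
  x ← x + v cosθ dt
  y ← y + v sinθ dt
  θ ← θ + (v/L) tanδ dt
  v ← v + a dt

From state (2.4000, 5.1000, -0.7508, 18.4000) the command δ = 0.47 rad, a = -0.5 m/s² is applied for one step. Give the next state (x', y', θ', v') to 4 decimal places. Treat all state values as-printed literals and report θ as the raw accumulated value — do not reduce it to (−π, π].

x' = 2.4000 + 18.4000·cos(-0.7508)·0.1 = 3.7453
y' = 5.1000 + 18.4000·sin(-0.7508)·0.1 = 3.8447
θ' = -0.7508 + (18.4000/2.4)·tan(0.47)·0.1 = -0.3614
v' = 18.4000 − 0.5000·0.1 = 18.3500

(3.7453, 3.8447, -0.3614, 18.3500)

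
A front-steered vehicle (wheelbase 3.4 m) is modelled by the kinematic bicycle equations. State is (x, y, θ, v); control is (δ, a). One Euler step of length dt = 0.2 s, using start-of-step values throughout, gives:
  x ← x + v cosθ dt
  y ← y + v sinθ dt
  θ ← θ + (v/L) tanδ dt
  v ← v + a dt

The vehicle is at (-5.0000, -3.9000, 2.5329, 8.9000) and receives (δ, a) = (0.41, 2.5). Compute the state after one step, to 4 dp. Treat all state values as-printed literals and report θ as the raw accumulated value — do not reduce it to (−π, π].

(-6.4603, -2.8822, 2.7604, 9.4000)

x' = -5.0000 + 8.9000·cos(2.5329)·0.2 = -6.4603
y' = -3.9000 + 8.9000·sin(2.5329)·0.2 = -2.8822
θ' = 2.5329 + (8.9000/3.4)·tan(0.41)·0.2 = 2.7604
v' = 8.9000 + 2.5000·0.2 = 9.4000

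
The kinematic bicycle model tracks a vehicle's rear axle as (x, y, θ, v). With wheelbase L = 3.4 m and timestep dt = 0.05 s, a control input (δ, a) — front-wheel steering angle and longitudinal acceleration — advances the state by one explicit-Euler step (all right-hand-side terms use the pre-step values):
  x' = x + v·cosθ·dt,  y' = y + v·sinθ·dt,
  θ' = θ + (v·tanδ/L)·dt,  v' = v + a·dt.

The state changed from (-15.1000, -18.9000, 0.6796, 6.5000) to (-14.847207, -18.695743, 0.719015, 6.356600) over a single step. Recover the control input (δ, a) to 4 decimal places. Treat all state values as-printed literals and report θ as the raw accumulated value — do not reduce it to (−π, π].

a = (v'−v)/dt = (-0.143400)/0.05 = -2.8680
Δθ = θ'−θ = 0.039415;  (v·dt/L) = 6.5000·0.05/3.4 = 0.095588
tan δ = Δθ·L/(v·dt) = 0.412342  →  δ = 0.3911

δ = 0.3911, a = -2.8680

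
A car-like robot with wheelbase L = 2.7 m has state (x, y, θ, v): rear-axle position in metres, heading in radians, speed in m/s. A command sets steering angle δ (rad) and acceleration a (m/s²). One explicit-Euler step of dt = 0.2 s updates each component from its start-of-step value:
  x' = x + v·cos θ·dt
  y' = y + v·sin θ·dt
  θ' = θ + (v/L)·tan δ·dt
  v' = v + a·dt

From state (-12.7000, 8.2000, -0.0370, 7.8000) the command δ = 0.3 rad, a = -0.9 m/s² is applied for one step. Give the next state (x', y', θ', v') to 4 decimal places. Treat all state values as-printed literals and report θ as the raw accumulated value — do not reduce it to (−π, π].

(-11.1411, 8.1423, 0.1417, 7.6200)

x' = -12.7000 + 7.8000·cos(-0.0370)·0.2 = -11.1411
y' = 8.2000 + 7.8000·sin(-0.0370)·0.2 = 8.1423
θ' = -0.0370 + (7.8000/2.7)·tan(0.3)·0.2 = 0.1417
v' = 7.8000 − 0.9000·0.2 = 7.6200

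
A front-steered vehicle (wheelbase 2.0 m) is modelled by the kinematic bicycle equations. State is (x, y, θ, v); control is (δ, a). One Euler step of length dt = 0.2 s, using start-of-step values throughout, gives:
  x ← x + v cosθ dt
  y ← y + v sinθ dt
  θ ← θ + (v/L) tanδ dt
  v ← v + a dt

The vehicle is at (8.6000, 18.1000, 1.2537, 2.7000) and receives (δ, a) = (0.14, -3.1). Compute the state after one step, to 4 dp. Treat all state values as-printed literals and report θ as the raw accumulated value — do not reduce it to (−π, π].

x' = 8.6000 + 2.7000·cos(1.2537)·0.2 = 8.7684
y' = 18.1000 + 2.7000·sin(1.2537)·0.2 = 18.6131
θ' = 1.2537 + (2.7000/2.0)·tan(0.14)·0.2 = 1.2917
v' = 2.7000 − 3.1000·0.2 = 2.0800

(8.7684, 18.6131, 1.2917, 2.0800)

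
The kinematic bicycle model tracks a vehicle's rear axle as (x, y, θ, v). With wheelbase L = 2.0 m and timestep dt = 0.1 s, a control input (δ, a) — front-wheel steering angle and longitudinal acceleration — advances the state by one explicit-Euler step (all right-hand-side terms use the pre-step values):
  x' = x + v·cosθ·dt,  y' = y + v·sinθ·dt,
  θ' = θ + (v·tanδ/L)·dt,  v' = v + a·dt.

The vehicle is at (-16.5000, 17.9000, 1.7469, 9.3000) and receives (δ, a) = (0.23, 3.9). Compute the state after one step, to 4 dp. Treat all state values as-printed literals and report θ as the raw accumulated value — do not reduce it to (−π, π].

(-16.6629, 18.8156, 1.8558, 9.6900)

x' = -16.5000 + 9.3000·cos(1.7469)·0.1 = -16.6629
y' = 17.9000 + 9.3000·sin(1.7469)·0.1 = 18.8156
θ' = 1.7469 + (9.3000/2.0)·tan(0.23)·0.1 = 1.8558
v' = 9.3000 + 3.9000·0.1 = 9.6900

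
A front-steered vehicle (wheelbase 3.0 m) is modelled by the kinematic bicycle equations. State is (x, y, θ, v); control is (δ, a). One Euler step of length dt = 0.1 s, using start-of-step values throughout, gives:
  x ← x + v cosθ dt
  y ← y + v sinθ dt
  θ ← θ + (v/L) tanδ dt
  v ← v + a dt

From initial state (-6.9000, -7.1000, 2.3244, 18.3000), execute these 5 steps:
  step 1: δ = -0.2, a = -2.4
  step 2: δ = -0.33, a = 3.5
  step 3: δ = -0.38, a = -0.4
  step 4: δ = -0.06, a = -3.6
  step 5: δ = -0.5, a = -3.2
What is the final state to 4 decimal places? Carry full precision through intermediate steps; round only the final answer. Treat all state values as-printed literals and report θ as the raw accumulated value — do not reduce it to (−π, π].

after step 1 (δ=-0.2, a=-2.4): (-8.152216, -5.765513, 2.200747, 18.060000)
after step 2 (δ=-0.33, a=3.5): (-9.216139, -4.306163, 1.994547, 18.410000)
after step 3 (δ=-0.38, a=-0.4): (-9.973126, -2.627994, 1.749441, 18.370000)
after step 4 (δ=-0.06, a=-3.6): (-10.299553, -0.820229, 1.712656, 18.010000)
after step 5 (δ=-0.5, a=-3.2): (-10.554187, 0.962680, 1.384693, 17.690000)

(-10.5542, 0.9627, 1.3847, 17.6900)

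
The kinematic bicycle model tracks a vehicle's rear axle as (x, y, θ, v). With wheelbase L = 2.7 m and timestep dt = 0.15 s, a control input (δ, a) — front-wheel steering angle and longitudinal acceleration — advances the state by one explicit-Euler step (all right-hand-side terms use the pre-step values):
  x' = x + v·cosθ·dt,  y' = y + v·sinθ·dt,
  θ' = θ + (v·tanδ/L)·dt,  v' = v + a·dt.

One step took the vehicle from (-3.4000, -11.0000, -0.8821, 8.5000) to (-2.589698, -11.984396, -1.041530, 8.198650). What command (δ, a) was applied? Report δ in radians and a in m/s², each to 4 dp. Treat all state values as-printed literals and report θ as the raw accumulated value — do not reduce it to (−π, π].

δ = -0.3256, a = -2.0090

a = (v'−v)/dt = (-0.301350)/0.15 = -2.0090
Δθ = θ'−θ = -0.159430;  (v·dt/L) = 8.5000·0.15/2.7 = 0.472222
tan δ = Δθ·L/(v·dt) = -0.337616  →  δ = -0.3256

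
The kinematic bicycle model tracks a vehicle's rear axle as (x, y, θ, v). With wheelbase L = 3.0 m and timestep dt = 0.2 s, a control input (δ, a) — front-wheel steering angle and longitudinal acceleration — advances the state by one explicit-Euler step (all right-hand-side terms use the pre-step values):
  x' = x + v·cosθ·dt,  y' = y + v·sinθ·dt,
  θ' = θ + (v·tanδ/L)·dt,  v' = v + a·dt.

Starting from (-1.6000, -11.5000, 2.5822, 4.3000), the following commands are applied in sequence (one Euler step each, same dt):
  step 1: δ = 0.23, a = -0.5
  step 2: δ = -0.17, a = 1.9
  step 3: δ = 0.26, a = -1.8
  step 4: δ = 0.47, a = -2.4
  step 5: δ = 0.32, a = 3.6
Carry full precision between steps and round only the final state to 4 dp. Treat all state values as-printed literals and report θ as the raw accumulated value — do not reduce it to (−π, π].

(-5.3222, -9.5688, 2.9080, 4.4600)

after step 1 (δ=0.23, a=-0.5): (-2.328917, -11.043622, 2.649321, 4.200000)
after step 2 (δ=-0.17, a=1.9): (-3.069176, -10.646614, 2.601257, 4.580000)
after step 3 (δ=0.26, a=-1.8): (-3.854680, -10.175402, 2.682482, 4.220000)
after step 4 (δ=0.47, a=-2.4): (-4.611281, -9.801383, 2.825390, 3.740000)
after step 5 (δ=0.32, a=3.6): (-5.322197, -9.568785, 2.908017, 4.460000)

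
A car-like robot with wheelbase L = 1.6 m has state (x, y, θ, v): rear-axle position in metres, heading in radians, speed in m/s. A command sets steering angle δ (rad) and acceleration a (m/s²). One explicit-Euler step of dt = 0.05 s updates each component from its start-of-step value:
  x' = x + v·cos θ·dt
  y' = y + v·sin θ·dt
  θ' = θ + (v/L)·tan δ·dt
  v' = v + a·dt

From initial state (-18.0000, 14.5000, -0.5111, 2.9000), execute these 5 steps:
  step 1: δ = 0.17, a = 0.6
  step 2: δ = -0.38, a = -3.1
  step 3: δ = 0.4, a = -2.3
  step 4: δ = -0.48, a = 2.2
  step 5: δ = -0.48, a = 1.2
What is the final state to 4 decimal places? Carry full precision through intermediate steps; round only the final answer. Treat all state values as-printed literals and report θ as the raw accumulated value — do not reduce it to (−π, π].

(-17.3892, 14.1547, -0.5838, 2.8300)

after step 1 (δ=0.17, a=0.6): (-17.873530, 14.429075, -0.495544, 2.930000)
after step 2 (δ=-0.38, a=-3.1): (-17.744652, 14.359413, -0.532115, 2.775000)
after step 3 (δ=0.4, a=-2.3): (-17.625087, 14.289017, -0.495451, 2.660000)
after step 4 (δ=-0.48, a=2.2): (-17.508079, 14.225785, -0.538727, 2.770000)
after step 5 (δ=-0.48, a=1.2): (-17.389196, 14.154729, -0.583792, 2.830000)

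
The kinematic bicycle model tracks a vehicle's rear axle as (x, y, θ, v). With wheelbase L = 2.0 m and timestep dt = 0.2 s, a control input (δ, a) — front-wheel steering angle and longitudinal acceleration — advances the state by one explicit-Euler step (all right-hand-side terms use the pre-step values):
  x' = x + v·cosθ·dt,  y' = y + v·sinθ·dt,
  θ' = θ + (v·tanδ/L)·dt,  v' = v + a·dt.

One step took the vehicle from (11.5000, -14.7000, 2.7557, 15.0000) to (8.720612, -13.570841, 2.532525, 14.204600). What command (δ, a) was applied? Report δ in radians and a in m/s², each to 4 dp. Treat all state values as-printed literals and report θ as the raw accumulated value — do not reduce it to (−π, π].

a = (v'−v)/dt = (-0.795400)/0.2 = -3.9770
Δθ = θ'−θ = -0.223175;  (v·dt/L) = 15.0000·0.2/2.0 = 1.500000
tan δ = Δθ·L/(v·dt) = -0.148783  →  δ = -0.1477

δ = -0.1477, a = -3.9770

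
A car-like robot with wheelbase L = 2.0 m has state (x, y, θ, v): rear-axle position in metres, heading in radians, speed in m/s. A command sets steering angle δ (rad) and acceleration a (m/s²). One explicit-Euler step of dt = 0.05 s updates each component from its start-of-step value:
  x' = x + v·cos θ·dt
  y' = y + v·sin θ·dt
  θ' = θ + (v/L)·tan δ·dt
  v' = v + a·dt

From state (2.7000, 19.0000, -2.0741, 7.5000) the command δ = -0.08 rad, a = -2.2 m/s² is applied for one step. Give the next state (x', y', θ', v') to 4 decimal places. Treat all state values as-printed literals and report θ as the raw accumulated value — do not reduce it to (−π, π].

x' = 2.7000 + 7.5000·cos(-2.0741)·0.05 = 2.5191
y' = 19.0000 + 7.5000·sin(-2.0741)·0.05 = 18.6715
θ' = -2.0741 + (7.5000/2.0)·tan(-0.08)·0.05 = -2.0891
v' = 7.5000 − 2.2000·0.05 = 7.3900

(2.5191, 18.6715, -2.0891, 7.3900)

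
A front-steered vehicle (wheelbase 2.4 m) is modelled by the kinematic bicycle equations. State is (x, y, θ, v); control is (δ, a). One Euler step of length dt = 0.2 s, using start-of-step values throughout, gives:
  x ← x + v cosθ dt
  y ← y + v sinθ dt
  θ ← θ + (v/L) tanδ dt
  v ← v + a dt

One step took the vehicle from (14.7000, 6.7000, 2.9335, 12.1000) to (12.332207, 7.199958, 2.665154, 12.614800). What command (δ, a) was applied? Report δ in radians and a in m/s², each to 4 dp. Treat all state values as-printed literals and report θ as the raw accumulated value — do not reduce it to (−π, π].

δ = -0.2601, a = 2.5740

a = (v'−v)/dt = (0.514800)/0.2 = 2.5740
Δθ = θ'−θ = -0.268346;  (v·dt/L) = 12.1000·0.2/2.4 = 1.008333
tan δ = Δθ·L/(v·dt) = -0.266128  →  δ = -0.2601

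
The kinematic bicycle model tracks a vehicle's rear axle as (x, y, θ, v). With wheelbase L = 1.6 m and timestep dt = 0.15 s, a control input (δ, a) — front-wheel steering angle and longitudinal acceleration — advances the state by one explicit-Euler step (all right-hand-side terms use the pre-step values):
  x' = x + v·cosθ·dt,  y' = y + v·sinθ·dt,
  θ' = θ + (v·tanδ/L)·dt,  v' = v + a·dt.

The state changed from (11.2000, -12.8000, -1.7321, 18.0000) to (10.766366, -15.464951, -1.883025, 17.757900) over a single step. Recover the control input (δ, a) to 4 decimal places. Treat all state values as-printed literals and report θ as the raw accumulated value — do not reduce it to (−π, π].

δ = -0.0892, a = -1.6140

a = (v'−v)/dt = (-0.242100)/0.15 = -1.6140
Δθ = θ'−θ = -0.150925;  (v·dt/L) = 18.0000·0.15/1.6 = 1.687500
tan δ = Δθ·L/(v·dt) = -0.089437  →  δ = -0.0892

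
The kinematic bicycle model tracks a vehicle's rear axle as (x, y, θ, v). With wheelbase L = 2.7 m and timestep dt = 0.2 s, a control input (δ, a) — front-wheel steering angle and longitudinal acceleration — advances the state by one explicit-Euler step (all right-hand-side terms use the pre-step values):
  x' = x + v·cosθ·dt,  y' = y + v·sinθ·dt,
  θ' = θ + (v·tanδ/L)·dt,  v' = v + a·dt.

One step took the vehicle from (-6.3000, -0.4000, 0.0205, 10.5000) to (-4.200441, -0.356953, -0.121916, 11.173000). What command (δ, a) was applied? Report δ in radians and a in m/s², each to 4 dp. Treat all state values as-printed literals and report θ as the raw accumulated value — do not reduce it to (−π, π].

δ = -0.1811, a = 3.3650

a = (v'−v)/dt = (0.673000)/0.2 = 3.3650
Δθ = θ'−θ = -0.142416;  (v·dt/L) = 10.5000·0.2/2.7 = 0.777778
tan δ = Δθ·L/(v·dt) = -0.183106  →  δ = -0.1811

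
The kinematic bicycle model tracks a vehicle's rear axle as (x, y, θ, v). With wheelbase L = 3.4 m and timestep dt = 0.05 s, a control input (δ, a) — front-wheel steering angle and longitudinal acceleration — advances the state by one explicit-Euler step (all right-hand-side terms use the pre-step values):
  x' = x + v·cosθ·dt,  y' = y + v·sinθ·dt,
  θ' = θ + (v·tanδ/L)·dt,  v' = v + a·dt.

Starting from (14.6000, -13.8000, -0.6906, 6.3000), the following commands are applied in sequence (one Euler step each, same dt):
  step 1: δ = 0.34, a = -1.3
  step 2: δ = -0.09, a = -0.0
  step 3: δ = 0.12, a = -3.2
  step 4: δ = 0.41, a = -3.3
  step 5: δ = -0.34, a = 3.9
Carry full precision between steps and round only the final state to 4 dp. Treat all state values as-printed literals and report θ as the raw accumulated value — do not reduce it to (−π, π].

(15.8167, -14.7397, -0.6470, 6.1050)

after step 1 (δ=0.34, a=-1.3): (14.842822, -14.000655, -0.657827, 6.235000)
after step 2 (δ=-0.09, a=-0.0): (15.089517, -14.191259, -0.666102, 6.235000)
after step 3 (δ=0.12, a=-3.2): (15.334626, -14.383897, -0.655046, 6.075000)
after step 4 (δ=0.41, a=-3.3): (15.575506, -14.568940, -0.616217, 5.910000)
after step 5 (δ=-0.34, a=3.9): (15.816655, -14.739725, -0.646961, 6.105000)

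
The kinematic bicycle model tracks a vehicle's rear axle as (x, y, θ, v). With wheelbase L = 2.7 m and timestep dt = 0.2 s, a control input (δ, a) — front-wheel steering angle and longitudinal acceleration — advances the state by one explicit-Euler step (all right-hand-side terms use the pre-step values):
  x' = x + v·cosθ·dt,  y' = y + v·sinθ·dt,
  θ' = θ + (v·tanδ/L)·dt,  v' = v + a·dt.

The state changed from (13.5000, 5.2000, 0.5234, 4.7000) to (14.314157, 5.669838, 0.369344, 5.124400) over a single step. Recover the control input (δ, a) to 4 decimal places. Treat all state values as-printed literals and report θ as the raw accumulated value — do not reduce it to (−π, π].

a = (v'−v)/dt = (0.424400)/0.2 = 2.1220
Δθ = θ'−θ = -0.154056;  (v·dt/L) = 4.7000·0.2/2.7 = 0.348148
tan δ = Δθ·L/(v·dt) = -0.442501  →  δ = -0.4166

δ = -0.4166, a = 2.1220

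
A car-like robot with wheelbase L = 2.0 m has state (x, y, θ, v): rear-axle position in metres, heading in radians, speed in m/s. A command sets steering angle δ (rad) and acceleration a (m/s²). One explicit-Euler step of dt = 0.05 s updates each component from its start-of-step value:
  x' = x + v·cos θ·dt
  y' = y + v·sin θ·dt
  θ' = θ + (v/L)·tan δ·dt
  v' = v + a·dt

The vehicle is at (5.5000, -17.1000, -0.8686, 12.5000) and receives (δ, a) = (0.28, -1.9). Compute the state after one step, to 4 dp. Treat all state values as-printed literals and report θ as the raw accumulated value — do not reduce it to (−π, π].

(5.9037, -17.5771, -0.7787, 12.4050)

x' = 5.5000 + 12.5000·cos(-0.8686)·0.05 = 5.9037
y' = -17.1000 + 12.5000·sin(-0.8686)·0.05 = -17.5771
θ' = -0.8686 + (12.5000/2.0)·tan(0.28)·0.05 = -0.7787
v' = 12.5000 − 1.9000·0.05 = 12.4050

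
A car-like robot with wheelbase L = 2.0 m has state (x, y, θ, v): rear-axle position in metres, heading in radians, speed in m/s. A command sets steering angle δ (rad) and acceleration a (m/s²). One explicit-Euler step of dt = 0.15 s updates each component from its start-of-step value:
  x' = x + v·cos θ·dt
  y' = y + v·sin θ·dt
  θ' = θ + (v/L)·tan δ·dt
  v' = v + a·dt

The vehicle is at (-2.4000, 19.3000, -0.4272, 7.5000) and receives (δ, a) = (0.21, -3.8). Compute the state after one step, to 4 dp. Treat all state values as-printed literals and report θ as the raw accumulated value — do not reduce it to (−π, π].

(-1.3761, 18.8339, -0.3073, 6.9300)

x' = -2.4000 + 7.5000·cos(-0.4272)·0.15 = -1.3761
y' = 19.3000 + 7.5000·sin(-0.4272)·0.15 = 18.8339
θ' = -0.4272 + (7.5000/2.0)·tan(0.21)·0.15 = -0.3073
v' = 7.5000 − 3.8000·0.15 = 6.9300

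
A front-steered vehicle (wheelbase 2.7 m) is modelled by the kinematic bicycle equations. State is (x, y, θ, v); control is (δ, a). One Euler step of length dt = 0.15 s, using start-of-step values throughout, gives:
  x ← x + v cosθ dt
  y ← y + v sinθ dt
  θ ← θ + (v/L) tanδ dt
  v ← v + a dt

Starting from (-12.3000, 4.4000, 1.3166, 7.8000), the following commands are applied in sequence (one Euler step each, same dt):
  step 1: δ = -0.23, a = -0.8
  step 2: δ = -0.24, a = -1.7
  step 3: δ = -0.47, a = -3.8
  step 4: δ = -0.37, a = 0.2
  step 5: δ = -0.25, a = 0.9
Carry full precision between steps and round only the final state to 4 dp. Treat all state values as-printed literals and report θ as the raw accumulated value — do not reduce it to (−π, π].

after step 1 (δ=-0.23, a=-0.8): (-12.005783, 5.532403, 1.215138, 7.680000)
after step 2 (δ=-0.24, a=-1.7): (-11.604648, 6.612308, 1.110725, 7.425000)
after step 3 (δ=-0.47, a=-3.8): (-11.110130, 7.610251, 0.901189, 6.855000)
after step 4 (δ=-0.37, a=0.2): (-10.471918, 8.416467, 0.753478, 6.885000)
after step 5 (δ=-0.25, a=0.9): (-9.718719, 9.123053, 0.655810, 7.020000)

(-9.7187, 9.1231, 0.6558, 7.0200)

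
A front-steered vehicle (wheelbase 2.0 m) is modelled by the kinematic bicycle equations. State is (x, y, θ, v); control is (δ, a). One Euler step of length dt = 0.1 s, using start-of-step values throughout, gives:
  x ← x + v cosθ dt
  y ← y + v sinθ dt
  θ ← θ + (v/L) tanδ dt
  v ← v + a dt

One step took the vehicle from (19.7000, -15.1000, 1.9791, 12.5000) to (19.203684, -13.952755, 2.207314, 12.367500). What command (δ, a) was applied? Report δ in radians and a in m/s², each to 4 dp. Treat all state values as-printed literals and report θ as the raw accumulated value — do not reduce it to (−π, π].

a = (v'−v)/dt = (-0.132500)/0.1 = -1.3250
Δθ = θ'−θ = 0.228214;  (v·dt/L) = 12.5000·0.1/2.0 = 0.625000
tan δ = Δθ·L/(v·dt) = 0.365142  →  δ = 0.3501

δ = 0.3501, a = -1.3250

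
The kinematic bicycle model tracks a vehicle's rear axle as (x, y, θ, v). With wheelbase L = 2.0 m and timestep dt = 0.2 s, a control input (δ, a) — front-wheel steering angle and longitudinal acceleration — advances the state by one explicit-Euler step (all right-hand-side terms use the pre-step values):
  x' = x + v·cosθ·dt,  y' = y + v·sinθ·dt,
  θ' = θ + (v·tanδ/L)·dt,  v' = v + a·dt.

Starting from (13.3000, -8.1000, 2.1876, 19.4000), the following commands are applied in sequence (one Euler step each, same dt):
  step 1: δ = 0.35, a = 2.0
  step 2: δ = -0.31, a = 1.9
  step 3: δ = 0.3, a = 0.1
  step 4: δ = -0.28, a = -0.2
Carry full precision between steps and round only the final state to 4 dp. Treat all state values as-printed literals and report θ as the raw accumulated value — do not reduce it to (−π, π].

after step 1 (δ=0.35, a=2.0): (11.055689, -4.934962, 2.895755, 19.800000)
after step 2 (δ=-0.31, a=1.9): (7.214750, -3.971222, 2.261507, 20.180000)
after step 3 (δ=0.3, a=0.1): (4.643475, -0.860299, 2.885747, 20.200000)
after step 4 (δ=-0.28, a=-0.2): (0.734979, 0.162076, 2.304888, 20.160000)

(0.7350, 0.1621, 2.3049, 20.1600)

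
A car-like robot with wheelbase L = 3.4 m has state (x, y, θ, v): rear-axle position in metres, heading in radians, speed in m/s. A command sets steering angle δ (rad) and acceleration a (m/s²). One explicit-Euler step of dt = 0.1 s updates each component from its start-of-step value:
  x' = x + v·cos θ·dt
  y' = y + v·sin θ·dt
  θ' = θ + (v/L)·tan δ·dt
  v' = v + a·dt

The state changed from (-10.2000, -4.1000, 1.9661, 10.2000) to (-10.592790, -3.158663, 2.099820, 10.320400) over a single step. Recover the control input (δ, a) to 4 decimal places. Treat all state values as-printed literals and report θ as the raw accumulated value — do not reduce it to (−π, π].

δ = 0.4193, a = 1.2040

a = (v'−v)/dt = (0.120400)/0.1 = 1.2040
Δθ = θ'−θ = 0.133720;  (v·dt/L) = 10.2000·0.1/3.4 = 0.300000
tan δ = Δθ·L/(v·dt) = 0.445733  →  δ = 0.4193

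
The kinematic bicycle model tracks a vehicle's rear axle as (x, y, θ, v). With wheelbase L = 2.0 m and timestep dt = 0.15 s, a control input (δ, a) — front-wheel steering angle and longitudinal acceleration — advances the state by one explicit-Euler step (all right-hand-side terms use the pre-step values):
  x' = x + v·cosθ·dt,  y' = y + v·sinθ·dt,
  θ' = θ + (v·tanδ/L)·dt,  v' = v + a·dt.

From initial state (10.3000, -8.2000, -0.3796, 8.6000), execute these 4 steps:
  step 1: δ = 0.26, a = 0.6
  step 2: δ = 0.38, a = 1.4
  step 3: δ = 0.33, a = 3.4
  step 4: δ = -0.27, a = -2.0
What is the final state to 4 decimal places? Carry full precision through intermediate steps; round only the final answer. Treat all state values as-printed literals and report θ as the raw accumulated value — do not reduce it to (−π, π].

after step 1 (δ=0.26, a=0.6): (11.498169, -8.678008, -0.208016, 8.690000)
after step 2 (δ=0.38, a=1.4): (12.773569, -8.947206, 0.052301, 8.900000)
after step 3 (δ=0.33, a=3.4): (14.106743, -8.877416, 0.280936, 9.410000)
after step 4 (δ=-0.27, a=-2.0): (15.462907, -8.486070, 0.085614, 9.110000)

(15.4629, -8.4861, 0.0856, 9.1100)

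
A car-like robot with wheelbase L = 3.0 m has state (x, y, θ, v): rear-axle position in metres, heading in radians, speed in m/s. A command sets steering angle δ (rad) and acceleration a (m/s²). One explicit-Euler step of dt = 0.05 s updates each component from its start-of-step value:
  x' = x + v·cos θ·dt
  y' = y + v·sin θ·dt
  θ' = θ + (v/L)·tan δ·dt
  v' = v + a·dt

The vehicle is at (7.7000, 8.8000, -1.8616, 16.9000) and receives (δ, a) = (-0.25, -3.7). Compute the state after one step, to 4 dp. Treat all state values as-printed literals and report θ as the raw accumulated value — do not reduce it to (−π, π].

x' = 7.7000 + 16.9000·cos(-1.8616)·0.05 = 7.4577
y' = 8.8000 + 16.9000·sin(-1.8616)·0.05 = 7.9905
θ' = -1.8616 + (16.9000/3.0)·tan(-0.25)·0.05 = -1.9335
v' = 16.9000 − 3.7000·0.05 = 16.7150

(7.4577, 7.9905, -1.9335, 16.7150)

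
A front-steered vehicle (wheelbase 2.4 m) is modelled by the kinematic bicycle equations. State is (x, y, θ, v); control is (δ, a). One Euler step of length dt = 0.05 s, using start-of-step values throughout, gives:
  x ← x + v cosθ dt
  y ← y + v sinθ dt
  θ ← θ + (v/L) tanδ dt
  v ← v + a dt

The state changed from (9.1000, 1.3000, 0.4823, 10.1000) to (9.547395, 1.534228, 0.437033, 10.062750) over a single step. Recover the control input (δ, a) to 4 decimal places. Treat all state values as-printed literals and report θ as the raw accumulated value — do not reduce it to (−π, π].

a = (v'−v)/dt = (-0.037250)/0.05 = -0.7450
Δθ = θ'−θ = -0.045267;  (v·dt/L) = 10.1000·0.05/2.4 = 0.210417
tan δ = Δθ·L/(v·dt) = -0.215130  →  δ = -0.2119

δ = -0.2119, a = -0.7450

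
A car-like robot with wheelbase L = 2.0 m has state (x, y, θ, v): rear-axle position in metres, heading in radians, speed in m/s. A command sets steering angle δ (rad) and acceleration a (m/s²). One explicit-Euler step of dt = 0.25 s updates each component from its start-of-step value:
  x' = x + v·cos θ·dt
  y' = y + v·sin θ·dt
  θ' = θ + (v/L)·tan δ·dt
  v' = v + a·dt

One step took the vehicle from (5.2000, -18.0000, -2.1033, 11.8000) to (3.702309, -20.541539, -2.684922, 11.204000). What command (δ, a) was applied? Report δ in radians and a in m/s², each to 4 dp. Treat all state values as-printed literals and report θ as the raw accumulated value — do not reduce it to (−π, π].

a = (v'−v)/dt = (-0.596000)/0.25 = -2.3840
Δθ = θ'−θ = -0.581622;  (v·dt/L) = 11.8000·0.25/2.0 = 1.475000
tan δ = Δθ·L/(v·dt) = -0.394320  →  δ = -0.3756

δ = -0.3756, a = -2.3840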